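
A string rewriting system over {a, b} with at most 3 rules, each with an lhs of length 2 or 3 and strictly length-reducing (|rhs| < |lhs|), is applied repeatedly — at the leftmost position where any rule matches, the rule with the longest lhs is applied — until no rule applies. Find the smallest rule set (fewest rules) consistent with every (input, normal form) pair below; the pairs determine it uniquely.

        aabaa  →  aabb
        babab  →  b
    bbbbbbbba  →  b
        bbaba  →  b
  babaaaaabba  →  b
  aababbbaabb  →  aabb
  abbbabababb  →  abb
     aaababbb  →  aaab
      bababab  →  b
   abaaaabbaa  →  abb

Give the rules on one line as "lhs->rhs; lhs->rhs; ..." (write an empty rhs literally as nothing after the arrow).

ba->; baa->bb; bbb->b

  | aabaa => aabb
  | babab => bab => b
  | bbbbbbbba => bbbbbba => bbbba => bba => b
  | bbaba => bba => b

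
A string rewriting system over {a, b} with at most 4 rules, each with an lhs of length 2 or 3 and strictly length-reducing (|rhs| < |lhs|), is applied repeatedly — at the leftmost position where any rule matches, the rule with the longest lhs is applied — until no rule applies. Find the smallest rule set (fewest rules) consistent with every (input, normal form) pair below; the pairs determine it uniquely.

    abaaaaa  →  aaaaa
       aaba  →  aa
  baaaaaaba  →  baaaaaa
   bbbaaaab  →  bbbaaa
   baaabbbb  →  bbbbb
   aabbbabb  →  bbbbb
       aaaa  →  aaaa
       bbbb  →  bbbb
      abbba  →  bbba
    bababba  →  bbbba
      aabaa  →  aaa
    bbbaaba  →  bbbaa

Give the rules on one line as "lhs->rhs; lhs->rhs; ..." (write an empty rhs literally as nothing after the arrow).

ab->; abb->bb; bab->bb

  | abaaaaa => aaaaa
  | aaba => aa
  | baaaaaaba => baaaaaa
  | bbbaaaab => bbbaaa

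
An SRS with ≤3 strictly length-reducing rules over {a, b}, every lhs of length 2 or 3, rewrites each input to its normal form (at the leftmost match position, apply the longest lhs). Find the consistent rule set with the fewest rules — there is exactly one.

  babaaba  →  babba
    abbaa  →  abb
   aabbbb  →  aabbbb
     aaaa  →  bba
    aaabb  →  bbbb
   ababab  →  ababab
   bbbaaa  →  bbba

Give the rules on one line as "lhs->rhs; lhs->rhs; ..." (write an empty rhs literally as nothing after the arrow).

aaa->bb; baa->b

  | babaaba => babba
  | abbaa => abb
  | aabbbb
  | aaaa => bba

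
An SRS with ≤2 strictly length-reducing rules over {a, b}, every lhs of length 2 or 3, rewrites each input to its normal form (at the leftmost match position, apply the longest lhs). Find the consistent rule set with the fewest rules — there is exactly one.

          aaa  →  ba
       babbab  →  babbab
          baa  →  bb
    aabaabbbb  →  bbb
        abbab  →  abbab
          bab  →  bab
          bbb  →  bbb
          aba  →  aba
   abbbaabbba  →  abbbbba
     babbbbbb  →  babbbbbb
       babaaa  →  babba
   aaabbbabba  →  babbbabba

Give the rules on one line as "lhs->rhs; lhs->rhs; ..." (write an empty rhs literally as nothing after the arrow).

  | aaa => ba
  | babbab
  | baa => bb
  | aabaabbbb => aabbbb => bbb

aa->b; aab->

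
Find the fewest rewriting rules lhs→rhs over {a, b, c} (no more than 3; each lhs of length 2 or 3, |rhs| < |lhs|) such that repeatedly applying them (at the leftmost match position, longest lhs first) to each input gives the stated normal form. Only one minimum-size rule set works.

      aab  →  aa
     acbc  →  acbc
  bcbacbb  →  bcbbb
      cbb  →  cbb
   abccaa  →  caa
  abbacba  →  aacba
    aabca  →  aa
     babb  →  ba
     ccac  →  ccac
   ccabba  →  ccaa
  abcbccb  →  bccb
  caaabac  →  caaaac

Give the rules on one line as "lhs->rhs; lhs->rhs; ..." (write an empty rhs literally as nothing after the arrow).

  | aab => aa
  | acbc
  | bcbacbb => bcbbb
  | cbb

ab->a; abc->; bac->b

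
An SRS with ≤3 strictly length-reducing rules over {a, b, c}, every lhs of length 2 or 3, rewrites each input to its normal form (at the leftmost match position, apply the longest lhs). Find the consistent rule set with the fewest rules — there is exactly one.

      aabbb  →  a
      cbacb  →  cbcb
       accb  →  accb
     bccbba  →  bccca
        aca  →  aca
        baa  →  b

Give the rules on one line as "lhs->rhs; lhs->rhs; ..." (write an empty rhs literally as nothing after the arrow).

  | aabbb => aacb => a
  | cbacb => cbcb
  | accb
  | bccbba => bccca

acb->; ba->b; bb->c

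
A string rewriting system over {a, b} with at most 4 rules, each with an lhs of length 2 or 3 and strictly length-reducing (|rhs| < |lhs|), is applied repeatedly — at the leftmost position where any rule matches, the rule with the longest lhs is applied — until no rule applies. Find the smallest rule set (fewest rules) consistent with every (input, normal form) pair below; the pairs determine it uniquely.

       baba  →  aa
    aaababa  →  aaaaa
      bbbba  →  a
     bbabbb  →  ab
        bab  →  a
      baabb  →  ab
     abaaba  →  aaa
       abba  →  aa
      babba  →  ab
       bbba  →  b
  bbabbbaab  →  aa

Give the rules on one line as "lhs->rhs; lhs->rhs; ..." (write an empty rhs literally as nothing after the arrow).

  | baba => aa
  | aaababa => aaaaa
  | bbbba => bba => a
  | bbabbb => abbb => ab

ba->b; bab->a; bb->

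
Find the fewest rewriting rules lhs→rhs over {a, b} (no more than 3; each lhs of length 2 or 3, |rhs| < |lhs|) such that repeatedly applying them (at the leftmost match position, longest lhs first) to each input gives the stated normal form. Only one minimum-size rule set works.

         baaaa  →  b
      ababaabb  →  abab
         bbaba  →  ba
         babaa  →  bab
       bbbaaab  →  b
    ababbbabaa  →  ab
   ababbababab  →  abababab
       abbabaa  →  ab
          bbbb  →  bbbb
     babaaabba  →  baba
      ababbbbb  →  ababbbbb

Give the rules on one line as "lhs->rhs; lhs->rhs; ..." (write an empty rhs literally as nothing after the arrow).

  | baaaa => baa => b
  | ababaabb => ababaab => ababaa => abab
  | bbaba => ba
  | babaa => bab

aa->; aab->aa; bba->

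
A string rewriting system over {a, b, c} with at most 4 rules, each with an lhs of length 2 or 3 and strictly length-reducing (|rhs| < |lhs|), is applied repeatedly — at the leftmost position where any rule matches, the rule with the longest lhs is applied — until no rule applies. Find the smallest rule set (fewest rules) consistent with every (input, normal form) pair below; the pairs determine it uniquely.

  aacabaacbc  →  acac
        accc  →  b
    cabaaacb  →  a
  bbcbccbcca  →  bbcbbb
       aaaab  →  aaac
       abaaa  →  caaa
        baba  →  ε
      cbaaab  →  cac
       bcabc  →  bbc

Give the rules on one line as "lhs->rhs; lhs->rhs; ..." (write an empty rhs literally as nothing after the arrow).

  | aacabaacbc => aaccaacbc => aabaacbc => acaacbc => acac
  | accc => abc => cc => b
  | cabaaacb => ccaaacb => baaacb => aacb => a
  | bbcbccbcca => bbcbbbcca => bbcbbbba => bbcbbb

ab->c; acb->; ba->; cc->b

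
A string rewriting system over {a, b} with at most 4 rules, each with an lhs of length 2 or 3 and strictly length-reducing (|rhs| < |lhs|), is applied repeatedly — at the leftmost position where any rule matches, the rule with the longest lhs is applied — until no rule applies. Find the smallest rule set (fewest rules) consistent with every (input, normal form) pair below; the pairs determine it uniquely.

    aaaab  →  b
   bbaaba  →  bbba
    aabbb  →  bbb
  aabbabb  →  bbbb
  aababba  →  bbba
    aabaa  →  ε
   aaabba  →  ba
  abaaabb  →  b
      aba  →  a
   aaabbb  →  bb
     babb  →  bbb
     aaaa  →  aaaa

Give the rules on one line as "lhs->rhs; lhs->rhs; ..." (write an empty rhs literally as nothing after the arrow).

  | aaaab => aab => b
  | bbaaba => babba => bbba
  | aabbb => bbb
  | aabbabb => bbabb => bbbb

aab->b; ab->; baa->ab; bab->bb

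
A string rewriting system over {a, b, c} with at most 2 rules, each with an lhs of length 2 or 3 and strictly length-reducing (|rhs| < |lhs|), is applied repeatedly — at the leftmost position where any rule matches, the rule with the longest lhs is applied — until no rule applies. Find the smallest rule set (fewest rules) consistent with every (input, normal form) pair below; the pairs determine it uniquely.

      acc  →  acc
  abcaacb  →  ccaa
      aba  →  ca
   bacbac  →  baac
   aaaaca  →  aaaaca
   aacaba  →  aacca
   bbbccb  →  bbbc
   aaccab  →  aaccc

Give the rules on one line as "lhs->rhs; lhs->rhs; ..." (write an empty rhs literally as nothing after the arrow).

ab->c; cb->

  | acc
  | abcaacb => ccaacb => ccaa
  | aba => ca
  | bacbac => baac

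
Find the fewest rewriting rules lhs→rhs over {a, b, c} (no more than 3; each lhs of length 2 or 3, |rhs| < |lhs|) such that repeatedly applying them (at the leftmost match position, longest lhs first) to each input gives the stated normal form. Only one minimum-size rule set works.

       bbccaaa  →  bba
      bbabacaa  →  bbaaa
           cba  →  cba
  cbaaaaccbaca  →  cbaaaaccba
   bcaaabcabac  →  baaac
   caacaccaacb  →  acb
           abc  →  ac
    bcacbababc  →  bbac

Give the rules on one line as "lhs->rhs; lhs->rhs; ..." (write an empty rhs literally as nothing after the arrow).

  | bbccaaa => bbcaa => bba
  | bbabacaa => bbaacaa => bbaaa
  | cba
  | cbaaaaccbaca => cbaaaaccba

ab->a; bcb->bc; ca->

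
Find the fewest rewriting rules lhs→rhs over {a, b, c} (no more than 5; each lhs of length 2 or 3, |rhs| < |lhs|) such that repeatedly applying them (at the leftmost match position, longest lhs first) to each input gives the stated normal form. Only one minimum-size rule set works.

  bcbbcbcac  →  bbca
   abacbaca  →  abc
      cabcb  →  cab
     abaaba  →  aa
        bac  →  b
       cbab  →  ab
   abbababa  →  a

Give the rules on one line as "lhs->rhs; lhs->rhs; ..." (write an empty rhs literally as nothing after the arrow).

  | bcbbcbcac => bbcbcac => bbcac => bbca
  | abacbaca => abbaca => abba => abc
  | cabcb => cab
  | abaaba => acaba => aaba => aac => aa

ac->a; ba->c; bac->b; cb->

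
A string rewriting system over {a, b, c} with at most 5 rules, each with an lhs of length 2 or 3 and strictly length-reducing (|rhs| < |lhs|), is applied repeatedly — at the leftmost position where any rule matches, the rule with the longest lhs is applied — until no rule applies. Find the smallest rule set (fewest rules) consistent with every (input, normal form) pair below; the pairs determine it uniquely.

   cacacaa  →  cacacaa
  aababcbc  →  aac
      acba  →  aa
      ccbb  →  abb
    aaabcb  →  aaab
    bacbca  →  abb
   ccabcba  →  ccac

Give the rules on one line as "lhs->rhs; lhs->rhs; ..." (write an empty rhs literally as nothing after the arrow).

ba->c; bca->bb; cb->; ccb->ab

  | cacacaa
  | aababcbc => aacbcbc => aacbc => aac
  | acba => aa
  | ccbb => abb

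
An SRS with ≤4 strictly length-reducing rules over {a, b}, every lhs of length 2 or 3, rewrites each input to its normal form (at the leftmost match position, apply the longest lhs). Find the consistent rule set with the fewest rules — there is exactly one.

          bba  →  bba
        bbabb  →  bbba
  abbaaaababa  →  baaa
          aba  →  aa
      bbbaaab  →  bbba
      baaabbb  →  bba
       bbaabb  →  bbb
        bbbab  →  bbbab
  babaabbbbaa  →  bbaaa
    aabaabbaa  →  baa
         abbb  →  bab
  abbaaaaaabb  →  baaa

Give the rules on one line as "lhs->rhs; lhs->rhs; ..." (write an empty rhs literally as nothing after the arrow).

  | bba
  | bbabb => bbba
  | abbaaaababa => baaaaababa => baaaaba => baaa
  | aba => aa

aab->; aba->aa; abb->ba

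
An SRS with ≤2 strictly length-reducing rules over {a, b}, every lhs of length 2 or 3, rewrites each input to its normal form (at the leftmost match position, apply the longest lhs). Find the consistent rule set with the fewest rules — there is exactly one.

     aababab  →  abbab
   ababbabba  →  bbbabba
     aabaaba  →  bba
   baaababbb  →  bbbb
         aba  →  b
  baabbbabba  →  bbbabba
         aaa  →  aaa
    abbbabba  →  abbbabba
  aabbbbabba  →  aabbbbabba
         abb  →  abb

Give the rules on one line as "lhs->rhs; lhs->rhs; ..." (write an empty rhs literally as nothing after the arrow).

  | aababab => abbab
  | ababbabba => bbbabba
  | aabaaba => ababa => bba
  | baaababbb => ababbb => bbbb

aba->b; baa->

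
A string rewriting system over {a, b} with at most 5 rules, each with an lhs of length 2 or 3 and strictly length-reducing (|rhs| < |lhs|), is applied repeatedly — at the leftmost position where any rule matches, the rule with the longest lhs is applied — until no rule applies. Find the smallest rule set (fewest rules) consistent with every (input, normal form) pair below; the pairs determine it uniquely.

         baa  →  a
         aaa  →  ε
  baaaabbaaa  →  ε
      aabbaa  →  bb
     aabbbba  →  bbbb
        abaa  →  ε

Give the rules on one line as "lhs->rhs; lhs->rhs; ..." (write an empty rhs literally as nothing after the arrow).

aa->b; ab->a; ba->; baa->ab

  | baa => ab => a
  | aaa => ba => ε
  | baaaabbaaa => abaabbaaa => aaabbaaa => babbaaa => bbaaa => baba => ba => ε
  | aabbaa => bbbaa => bbab => bb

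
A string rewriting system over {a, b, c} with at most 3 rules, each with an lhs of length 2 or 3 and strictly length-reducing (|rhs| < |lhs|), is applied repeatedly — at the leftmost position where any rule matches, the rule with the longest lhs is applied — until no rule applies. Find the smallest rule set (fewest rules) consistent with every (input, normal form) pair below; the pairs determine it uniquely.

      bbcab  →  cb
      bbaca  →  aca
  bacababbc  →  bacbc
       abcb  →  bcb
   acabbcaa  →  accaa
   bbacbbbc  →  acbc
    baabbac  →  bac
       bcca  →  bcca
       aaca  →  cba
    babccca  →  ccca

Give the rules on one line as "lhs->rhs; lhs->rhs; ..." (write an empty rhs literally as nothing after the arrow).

  | bbcab => cab => cb
  | bbaca => aca
  | bacababbc => bacbabbc => bacbbbc => bacbc
  | abcb => bcb

aac->cb; ab->b; bb->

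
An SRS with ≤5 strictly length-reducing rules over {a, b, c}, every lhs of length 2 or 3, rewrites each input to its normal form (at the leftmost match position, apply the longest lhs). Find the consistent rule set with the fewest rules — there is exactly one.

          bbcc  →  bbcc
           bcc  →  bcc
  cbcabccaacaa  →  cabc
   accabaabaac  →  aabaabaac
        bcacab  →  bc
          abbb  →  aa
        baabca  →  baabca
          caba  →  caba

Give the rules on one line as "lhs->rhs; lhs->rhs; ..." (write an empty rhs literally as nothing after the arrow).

  | bbcc
  | bcc
  | cbcabccaacaa => cabccaacaa => cabaacaa => cabaca => cabc
  | accabaabaac => aabaabaac

aca->c; bbb->a; cb->; cca->a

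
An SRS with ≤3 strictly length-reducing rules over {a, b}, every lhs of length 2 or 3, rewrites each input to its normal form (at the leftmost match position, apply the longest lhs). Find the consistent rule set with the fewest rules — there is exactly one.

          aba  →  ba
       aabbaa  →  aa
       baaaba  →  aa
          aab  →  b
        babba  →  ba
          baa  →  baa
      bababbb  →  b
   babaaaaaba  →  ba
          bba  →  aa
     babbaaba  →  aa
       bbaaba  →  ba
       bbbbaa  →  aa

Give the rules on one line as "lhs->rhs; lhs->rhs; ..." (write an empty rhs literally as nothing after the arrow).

aaa->aa; ab->b; bb->a

  | aba => ba
  | aabbaa => abbaa => bbaa => aaa => aa
  | baaaba => baaba => baba => bba => aa
  | aab => ab => b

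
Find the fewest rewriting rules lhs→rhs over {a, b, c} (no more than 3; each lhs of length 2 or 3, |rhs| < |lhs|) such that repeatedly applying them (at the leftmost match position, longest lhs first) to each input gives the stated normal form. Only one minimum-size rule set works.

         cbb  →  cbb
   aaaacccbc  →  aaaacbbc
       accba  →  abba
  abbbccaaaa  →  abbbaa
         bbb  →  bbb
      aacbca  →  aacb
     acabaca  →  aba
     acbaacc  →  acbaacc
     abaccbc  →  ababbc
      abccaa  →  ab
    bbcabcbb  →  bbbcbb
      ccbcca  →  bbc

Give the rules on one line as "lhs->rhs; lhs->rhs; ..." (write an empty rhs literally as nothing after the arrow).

ca->; ccb->bb

  | cbb
  | aaaacccbc => aaaacbbc
  | accba => abba
  | abbbccaaaa => abbbcaaa => abbbaa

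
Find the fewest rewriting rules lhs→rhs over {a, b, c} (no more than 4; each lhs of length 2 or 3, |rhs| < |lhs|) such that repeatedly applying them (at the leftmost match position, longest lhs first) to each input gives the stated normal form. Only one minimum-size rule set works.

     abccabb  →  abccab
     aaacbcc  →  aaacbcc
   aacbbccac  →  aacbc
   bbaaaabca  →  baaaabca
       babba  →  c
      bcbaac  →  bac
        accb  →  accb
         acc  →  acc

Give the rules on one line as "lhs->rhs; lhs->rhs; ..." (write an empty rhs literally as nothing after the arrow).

bab->cc; bb->b; cac->; cba->

  | abccabb => abccab
  | aaacbcc
  | aacbbccac => aacbccac => aacbc
  | bbaaaabca => baaaabca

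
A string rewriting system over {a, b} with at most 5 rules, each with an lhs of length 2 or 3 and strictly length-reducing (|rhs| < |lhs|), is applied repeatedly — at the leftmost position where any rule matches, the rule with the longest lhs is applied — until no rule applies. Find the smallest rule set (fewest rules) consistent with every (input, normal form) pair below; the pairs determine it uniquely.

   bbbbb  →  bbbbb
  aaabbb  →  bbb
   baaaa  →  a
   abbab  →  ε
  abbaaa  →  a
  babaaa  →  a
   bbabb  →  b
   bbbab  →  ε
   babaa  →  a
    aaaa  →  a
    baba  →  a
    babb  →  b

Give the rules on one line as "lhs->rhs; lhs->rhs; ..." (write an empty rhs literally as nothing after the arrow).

  | bbbbb
  | aaabbb => aabbb => bbb
  | baaaa => aaaa => aaa => aa => a
  | abbab => bab => ab => ε

aa->a; aab->b; ab->; ba->a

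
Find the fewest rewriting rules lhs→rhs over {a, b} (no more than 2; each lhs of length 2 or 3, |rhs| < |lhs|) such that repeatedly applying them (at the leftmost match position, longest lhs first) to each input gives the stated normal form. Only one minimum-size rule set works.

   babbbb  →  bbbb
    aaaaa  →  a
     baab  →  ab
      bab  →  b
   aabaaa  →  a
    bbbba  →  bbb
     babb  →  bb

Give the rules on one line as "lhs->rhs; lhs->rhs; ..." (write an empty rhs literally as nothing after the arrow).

  | babbbb => bbbb
  | aaaaa => aaaa => aaa => aa => a
  | baab => ab
  | bab => b

aa->a; ba->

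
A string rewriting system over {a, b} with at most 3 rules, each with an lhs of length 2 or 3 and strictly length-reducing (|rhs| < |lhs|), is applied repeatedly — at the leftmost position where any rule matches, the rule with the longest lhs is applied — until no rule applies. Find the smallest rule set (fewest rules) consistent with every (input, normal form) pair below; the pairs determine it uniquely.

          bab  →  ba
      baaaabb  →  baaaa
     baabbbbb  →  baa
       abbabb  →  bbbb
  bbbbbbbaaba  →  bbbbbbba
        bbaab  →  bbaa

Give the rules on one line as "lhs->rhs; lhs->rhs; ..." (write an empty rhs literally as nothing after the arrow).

ab->a; aba->bb

  | bab => ba
  | baaaabb => baaaab => baaaa
  | baabbbbb => baabbbb => baabbb => baabb => baab => baa
  | abbabb => ababb => bbbb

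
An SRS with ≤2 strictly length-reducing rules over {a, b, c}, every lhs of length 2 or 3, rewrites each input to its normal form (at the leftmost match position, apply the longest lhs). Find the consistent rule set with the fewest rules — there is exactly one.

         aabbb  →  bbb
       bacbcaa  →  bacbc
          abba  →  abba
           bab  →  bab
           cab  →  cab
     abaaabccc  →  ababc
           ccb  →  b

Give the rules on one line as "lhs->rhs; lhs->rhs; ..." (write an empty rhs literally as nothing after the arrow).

  | aabbb => bbb
  | bacbcaa => bacbc
  | abba
  | bab

aa->; cc->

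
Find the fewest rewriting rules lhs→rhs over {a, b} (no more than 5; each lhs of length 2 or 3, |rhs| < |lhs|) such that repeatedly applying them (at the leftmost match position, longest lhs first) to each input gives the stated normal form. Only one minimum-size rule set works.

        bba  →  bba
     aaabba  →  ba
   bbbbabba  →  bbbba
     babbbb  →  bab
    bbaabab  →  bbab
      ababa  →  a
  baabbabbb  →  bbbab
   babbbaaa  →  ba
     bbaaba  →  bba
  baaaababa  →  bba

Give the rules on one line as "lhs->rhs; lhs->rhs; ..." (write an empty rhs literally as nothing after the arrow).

  | bba
  | aaabba => babba => baba => ba
  | bbbbabba => bbbbaba => bbbba
  | babbbb => babbb => babb => bab

aa->b; aba->a; abb->ab; baa->aa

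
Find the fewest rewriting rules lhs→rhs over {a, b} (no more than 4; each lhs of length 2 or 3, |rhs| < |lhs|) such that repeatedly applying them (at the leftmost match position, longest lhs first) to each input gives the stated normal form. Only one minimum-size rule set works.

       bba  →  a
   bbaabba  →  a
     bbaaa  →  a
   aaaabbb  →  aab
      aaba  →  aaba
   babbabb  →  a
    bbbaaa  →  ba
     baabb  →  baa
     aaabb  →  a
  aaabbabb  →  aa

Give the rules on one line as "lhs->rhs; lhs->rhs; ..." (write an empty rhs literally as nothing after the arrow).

  | bba => a
  | bbaabba => aabba => aaa => a
  | bbaaa => aaa => a
  | aaaabbb => aabbb => aab

aaa->a; bab->b; bb->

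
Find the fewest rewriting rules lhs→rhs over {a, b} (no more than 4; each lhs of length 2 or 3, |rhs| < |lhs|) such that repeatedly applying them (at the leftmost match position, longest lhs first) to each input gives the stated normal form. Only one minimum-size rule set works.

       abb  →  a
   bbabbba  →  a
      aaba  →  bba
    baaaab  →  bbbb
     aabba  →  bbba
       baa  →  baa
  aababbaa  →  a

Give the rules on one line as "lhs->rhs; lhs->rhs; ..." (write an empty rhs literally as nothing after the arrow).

  | abb => ab => a
  | bbabbba => babbba => abbba => abba => aba => ab => a
  | aaba => bba
  | baaaab => baabb => bbbb

aab->bb; ab->a; aba->ab; bab->ab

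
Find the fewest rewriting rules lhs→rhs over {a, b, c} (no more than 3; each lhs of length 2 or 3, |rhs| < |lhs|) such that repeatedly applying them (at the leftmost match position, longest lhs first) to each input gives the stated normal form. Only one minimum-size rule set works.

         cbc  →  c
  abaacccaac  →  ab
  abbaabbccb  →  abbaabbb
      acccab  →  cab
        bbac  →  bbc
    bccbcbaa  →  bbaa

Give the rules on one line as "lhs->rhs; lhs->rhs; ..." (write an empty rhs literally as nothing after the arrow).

  | cbc => c
  | abaacccaac => abacccaac => abcccaac => abcaac => abcac => abcc => ab
  | abbaabbccb => abbaabbb
  | acccab => cccab => cab

ac->c; cb->; cc->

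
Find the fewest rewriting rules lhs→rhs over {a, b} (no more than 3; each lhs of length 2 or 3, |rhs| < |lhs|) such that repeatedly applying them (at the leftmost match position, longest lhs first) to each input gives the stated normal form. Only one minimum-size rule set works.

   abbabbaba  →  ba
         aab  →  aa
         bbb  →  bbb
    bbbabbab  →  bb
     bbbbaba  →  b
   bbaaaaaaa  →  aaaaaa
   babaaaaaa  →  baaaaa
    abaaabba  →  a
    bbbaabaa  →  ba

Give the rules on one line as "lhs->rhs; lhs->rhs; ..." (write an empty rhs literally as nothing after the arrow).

ab->a; aba->; bba->

  | abbabbaba => ababbaba => bbaba => ba
  | aab => aa
  | bbb
  | bbbabbab => bbbab => bb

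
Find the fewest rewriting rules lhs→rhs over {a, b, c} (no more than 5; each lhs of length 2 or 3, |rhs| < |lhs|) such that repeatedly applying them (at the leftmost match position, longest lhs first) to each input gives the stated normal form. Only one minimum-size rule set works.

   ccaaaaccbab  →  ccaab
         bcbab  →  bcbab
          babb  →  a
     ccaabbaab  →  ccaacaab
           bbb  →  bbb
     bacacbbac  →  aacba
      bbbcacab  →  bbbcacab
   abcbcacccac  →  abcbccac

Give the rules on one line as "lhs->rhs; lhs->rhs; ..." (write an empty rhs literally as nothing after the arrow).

  | ccaaaaccbab => ccaaabab => ccaab
  | bcbab
  | babb => bac => a
  | ccaabbaab => ccaacaab

aba->; abb->ac; acc->; bac->a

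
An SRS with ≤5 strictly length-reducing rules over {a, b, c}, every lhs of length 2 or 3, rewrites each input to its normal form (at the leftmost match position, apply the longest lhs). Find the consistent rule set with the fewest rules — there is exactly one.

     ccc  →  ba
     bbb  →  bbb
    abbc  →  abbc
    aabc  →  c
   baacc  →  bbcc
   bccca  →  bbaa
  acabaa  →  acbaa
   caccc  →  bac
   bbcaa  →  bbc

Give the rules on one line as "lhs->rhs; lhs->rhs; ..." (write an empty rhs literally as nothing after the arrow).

  | ccc => ba
  | bbb
  | abbc
  | aabc => c

aab->; aac->bc; ca->c; ccc->ba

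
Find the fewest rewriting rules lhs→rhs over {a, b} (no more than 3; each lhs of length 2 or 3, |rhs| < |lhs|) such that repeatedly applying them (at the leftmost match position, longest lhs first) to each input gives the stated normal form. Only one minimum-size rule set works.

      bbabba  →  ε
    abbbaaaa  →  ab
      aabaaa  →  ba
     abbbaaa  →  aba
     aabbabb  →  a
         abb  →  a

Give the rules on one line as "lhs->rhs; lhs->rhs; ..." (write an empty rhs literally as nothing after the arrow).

  | bbabba => abba => aa => ε
  | abbbaaaa => abaaaa => abaa => ab
  | aabaaa => baaa => ba
  | abbbaaa => abaaa => aba

aa->; bb->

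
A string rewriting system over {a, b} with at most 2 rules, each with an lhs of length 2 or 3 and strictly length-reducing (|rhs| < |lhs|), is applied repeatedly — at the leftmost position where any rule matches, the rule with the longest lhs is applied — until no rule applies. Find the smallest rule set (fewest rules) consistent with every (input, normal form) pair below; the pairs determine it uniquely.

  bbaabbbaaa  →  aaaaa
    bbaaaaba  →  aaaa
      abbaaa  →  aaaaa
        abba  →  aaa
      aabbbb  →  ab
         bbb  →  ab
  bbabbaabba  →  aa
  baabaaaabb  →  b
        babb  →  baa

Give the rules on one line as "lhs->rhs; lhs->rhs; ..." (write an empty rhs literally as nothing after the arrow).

  | bbaabbbaaa => aaabbbaaa => abbaaa => aaaaa
  | bbaaaaba => aaaaaba => aaaa
  | abbaaa => aaaaa
  | abba => aaa

aab->; bb->a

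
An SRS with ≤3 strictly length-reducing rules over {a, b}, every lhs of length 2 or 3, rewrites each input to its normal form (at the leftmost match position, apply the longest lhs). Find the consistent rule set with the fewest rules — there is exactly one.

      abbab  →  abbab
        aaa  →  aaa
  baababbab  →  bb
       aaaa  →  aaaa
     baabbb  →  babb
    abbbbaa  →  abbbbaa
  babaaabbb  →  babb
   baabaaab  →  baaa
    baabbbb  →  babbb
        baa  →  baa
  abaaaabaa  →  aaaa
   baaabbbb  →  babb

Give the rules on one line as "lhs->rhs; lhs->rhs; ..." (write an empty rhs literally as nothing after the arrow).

  | abbab
  | aaa
  | baababbab => baabbab => babab => bb
  | aaaa

aab->a; aba->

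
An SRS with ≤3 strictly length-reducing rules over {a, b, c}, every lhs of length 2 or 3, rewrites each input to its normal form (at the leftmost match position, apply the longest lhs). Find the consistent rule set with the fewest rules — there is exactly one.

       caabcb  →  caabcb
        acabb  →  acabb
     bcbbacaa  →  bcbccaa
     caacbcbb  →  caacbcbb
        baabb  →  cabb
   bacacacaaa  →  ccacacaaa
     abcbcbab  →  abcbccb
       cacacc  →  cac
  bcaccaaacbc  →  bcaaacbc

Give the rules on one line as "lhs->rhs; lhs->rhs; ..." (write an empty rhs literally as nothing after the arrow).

acc->; ba->c

  | caabcb
  | acabb
  | bcbbacaa => bcbccaa
  | caacbcbb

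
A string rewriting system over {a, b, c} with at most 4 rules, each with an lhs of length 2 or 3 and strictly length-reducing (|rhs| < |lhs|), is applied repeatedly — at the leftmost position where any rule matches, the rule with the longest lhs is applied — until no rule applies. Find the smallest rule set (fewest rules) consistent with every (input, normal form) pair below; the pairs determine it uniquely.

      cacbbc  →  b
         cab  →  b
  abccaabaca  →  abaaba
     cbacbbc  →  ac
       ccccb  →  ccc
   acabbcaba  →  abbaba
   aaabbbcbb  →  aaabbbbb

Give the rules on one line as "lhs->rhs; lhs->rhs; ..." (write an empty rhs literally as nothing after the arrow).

bc->b; ca->; cb->; cba->ac

  | cacbbc => cbbc => bc => b
  | cab => b
  | abccaabaca => abcaabaca => abaabaca => abaaba
  | cbacbbc => accbbc => acbc => ac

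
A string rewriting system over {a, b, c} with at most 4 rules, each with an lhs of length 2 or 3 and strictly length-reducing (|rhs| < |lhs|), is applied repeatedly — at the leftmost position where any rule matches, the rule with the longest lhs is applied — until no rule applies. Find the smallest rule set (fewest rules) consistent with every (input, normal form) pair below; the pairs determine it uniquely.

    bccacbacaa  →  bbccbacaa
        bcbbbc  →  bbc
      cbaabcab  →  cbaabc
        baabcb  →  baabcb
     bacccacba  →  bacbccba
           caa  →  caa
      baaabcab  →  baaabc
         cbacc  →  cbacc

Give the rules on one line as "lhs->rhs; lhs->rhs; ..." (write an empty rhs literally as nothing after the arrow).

  | bccacbacaa => bbccbacaa
  | bcbbbc => bbc
  | cbaabcab => cbaabc
  | baabcb

cab->c; cbb->; cca->bc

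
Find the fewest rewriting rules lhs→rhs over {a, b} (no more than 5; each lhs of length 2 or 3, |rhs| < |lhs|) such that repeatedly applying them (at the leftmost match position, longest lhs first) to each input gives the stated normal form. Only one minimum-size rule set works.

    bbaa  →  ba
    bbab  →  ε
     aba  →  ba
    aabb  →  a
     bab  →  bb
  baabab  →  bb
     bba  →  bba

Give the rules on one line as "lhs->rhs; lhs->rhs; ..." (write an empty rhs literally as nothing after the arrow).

ab->b; abb->; baa->a; bbb->

  | bbaa => ba
  | bbab => bbb => ε
  | aba => ba
  | aabb => a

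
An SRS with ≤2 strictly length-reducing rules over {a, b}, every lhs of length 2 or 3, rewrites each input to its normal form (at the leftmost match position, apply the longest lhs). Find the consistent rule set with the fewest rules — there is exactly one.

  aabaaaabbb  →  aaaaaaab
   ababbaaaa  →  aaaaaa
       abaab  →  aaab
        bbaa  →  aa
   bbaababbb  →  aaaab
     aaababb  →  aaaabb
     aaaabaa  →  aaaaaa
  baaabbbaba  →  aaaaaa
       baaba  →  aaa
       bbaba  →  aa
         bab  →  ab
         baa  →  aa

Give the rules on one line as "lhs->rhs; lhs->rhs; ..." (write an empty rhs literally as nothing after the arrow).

ba->a; bbb->ab

  | aabaaaabbb => aaaaaabbb => aaaaaaab
  | ababbaaaa => aabbaaaa => aabaaaa => aaaaaa
  | abaab => aaab
  | bbaa => baa => aa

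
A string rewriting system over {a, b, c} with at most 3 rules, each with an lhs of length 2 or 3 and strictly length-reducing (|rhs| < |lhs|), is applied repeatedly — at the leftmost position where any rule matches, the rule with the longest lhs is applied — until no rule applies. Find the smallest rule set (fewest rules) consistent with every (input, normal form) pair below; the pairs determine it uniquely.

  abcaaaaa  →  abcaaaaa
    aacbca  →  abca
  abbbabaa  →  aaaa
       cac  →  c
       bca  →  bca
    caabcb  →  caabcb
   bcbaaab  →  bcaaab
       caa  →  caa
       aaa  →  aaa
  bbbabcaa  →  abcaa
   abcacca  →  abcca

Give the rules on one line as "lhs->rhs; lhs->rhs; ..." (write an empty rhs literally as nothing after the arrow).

ac->; ba->a

  | abcaaaaa
  | aacbca => abca
  | abbbabaa => abbabaa => ababaa => aabaa => aaaa
  | cac => c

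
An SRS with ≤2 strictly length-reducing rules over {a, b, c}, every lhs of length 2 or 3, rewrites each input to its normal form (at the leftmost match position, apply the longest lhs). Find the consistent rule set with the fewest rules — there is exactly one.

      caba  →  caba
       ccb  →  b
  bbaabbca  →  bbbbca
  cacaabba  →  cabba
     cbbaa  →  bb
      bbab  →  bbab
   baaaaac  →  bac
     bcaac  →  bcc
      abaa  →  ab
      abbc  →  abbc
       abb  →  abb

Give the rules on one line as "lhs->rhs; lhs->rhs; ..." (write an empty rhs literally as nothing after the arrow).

aa->; cb->b

  | caba
  | ccb => cb => b
  | bbaabbca => bbbbca
  | cacaabba => cacbba => cabba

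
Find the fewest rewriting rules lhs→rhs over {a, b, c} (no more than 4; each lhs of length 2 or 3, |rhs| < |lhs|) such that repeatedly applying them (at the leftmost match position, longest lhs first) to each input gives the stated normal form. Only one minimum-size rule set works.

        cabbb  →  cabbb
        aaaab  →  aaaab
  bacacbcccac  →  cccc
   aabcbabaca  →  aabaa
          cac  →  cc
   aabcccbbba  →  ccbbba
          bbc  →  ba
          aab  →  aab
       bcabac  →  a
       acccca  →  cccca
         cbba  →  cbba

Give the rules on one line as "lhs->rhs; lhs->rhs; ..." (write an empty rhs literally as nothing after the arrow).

  | cabbb
  | aaaab
  | bacacbcccac => bcacbcccac => acbcccac => cbcccac => cccac => cccc
  | aabcbabaca => aababaca => aababca => aabaa

ac->c; bbc->ba; bc->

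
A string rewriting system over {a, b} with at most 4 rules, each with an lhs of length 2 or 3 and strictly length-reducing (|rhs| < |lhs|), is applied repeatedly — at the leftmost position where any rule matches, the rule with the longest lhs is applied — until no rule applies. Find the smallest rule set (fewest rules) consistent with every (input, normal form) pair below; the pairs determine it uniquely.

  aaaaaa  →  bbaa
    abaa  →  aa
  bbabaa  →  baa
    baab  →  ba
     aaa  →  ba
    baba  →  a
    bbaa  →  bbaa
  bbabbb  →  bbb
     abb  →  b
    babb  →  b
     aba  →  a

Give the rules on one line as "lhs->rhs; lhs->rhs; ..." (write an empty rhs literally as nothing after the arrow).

aaa->ba; ab->; bab->

  | aaaaaa => baaaa => bbaa
  | abaa => aa
  | bbabaa => baa
  | baab => ba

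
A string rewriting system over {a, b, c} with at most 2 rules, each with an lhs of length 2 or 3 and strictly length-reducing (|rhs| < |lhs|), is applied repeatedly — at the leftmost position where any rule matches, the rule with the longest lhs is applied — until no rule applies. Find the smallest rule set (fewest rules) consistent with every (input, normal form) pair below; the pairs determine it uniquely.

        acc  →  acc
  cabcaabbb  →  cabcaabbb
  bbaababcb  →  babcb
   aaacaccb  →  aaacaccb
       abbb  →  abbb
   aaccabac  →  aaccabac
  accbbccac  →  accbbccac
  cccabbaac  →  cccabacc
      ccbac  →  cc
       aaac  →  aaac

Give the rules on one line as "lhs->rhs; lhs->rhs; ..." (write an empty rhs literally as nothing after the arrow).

baa->ac; cba->

  | acc
  | cabcaabbb
  | bbaababcb => bacbabcb => babcb
  | aaacaccb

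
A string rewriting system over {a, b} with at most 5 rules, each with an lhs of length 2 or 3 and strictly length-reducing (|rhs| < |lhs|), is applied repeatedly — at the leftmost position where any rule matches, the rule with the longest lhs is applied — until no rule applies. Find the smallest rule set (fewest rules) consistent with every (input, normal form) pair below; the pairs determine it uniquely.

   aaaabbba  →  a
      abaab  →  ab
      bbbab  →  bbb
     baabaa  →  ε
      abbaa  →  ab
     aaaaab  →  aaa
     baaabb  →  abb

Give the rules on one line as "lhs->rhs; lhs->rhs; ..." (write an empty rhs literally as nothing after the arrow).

aab->; ba->a; baa->; bab->b

  | aaaabbba => aabba => ba => a
  | abaab => ab
  | bbbab => bbb
  | baabaa => baa => ε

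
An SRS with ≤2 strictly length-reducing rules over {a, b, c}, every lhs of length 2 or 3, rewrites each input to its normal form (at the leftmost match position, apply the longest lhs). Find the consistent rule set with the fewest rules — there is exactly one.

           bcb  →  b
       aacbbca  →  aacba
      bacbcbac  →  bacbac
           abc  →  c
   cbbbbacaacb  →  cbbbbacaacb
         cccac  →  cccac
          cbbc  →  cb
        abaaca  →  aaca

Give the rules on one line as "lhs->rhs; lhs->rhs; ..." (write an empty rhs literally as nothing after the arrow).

ab->; bc->

  | bcb => b
  | aacbbca => aacba
  | bacbcbac => bacbac
  | abc => c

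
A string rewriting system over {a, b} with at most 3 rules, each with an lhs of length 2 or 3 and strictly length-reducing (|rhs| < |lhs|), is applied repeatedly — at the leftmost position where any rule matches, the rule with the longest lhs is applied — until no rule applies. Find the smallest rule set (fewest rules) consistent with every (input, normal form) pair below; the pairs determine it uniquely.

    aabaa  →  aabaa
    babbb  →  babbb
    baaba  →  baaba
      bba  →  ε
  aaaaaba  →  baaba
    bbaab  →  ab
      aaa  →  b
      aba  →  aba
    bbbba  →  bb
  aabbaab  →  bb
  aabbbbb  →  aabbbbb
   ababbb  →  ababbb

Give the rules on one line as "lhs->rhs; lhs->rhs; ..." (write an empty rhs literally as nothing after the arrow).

  | aabaa
  | babbb
  | baaba
  | bba => ε

aaa->b; bba->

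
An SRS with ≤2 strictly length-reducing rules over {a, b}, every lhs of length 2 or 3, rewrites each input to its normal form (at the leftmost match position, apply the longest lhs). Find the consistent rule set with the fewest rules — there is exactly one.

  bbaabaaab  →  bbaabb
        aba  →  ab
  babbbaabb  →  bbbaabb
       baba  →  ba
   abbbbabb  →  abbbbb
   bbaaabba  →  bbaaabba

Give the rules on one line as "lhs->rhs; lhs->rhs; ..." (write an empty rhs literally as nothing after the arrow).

  | bbaabaaab => bbaabaab => bbaabab => bbaabb
  | aba => ab
  | babbbaabb => bbbaabb
  | baba => ba

aba->ab; bab->b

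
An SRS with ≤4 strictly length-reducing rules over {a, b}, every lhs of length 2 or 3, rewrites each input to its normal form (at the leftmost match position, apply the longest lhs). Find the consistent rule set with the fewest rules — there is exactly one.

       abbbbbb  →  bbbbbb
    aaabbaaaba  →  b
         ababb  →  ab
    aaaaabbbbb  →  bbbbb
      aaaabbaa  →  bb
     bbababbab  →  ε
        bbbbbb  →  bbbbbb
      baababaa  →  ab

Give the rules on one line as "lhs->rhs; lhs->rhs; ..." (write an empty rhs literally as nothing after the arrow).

abb->bb; ba->b; bab->

  | abbbbbb => bbbbbb
  | aaabbaaaba => aabbaaaba => abbaaaba => bbaaaba => bbaaba => bbaba => ba => b
  | ababb => ab
  | aaaaabbbbb => aaaabbbbb => aaabbbbb => aabbbbb => abbbbb => bbbbb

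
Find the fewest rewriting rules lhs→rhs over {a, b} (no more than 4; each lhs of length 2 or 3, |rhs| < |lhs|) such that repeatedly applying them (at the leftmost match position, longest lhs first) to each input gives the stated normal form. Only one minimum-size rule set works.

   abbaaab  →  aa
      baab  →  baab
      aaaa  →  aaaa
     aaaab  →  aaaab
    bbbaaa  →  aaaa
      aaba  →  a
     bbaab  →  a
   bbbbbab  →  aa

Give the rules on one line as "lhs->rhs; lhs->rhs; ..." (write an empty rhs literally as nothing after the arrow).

  | abbaaab => abbaab => abbab => abbb => aa
  | baab
  | aaaa
  | aaaab

aba->; bba->bb; bbb->a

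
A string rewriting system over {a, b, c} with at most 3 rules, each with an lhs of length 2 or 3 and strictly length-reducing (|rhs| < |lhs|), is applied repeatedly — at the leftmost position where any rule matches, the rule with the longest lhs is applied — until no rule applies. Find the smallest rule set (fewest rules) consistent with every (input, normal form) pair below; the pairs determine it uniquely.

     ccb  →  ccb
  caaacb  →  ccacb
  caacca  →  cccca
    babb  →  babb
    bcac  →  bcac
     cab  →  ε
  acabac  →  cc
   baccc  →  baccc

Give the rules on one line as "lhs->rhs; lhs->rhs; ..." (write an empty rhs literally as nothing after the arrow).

  | ccb
  | caaacb => ccacb
  | caacca => cccca
  | babb

aa->c; cab->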